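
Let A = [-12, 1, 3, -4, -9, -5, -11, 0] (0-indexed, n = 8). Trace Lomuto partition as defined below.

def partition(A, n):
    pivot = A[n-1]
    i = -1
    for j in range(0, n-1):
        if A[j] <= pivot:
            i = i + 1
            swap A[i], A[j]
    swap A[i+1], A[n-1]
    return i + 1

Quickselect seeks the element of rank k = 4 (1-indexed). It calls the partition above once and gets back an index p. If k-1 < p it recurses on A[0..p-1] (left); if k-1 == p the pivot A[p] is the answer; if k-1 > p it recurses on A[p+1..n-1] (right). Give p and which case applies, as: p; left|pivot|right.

5; left

pivot = A[7] = 0; i = -1
j=0: A[0]=-12 ≤ 0 → i=0, swap A[0],A[0] (no change) → [-12, 1, 3, -4, -9, -5, -11, 0]
j=1: A[1]=1 > 0 → no swap
j=2: A[2]=3 > 0 → no swap
j=3: A[3]=-4 ≤ 0 → i=1, swap A[1],A[3] → [-12, -4, 3, 1, -9, -5, -11, 0]
j=4: A[4]=-9 ≤ 0 → i=2, swap A[2],A[4] → [-12, -4, -9, 1, 3, -5, -11, 0]
j=5: A[5]=-5 ≤ 0 → i=3, swap A[3],A[5] → [-12, -4, -9, -5, 3, 1, -11, 0]
j=6: A[6]=-11 ≤ 0 → i=4, swap A[4],A[6] → [-12, -4, -9, -5, -11, 1, 3, 0]
final swap A[5],A[7] → [-12, -4, -9, -5, -11, 0, 3, 1]; return 5
p = 5; k-1 = 3 < 5 ⇒ left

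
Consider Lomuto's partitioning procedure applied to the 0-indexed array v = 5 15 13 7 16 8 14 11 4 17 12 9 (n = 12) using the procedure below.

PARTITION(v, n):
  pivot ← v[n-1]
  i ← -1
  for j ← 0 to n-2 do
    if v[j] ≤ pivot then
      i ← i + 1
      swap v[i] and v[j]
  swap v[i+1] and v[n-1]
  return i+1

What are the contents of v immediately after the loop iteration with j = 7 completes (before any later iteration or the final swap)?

pivot=9, i=-1
j=0: 5≤9, i=0, swap(0,0) ⇒ 5 15 13 7 16 8 14 11 4 17 12 9
j=1: 15>9, skip
j=2: 13>9, skip
j=3: 7≤9, i=1, swap(1,3) ⇒ 5 7 13 15 16 8 14 11 4 17 12 9
j=4: 16>9, skip
j=5: 8≤9, i=2, swap(2,5) ⇒ 5 7 8 15 16 13 14 11 4 17 12 9
j=6: 14>9, skip
j=7: 11>9, skip
(after j=7) v = 5 7 8 15 16 13 14 11 4 17 12 9

5 7 8 15 16 13 14 11 4 17 12 9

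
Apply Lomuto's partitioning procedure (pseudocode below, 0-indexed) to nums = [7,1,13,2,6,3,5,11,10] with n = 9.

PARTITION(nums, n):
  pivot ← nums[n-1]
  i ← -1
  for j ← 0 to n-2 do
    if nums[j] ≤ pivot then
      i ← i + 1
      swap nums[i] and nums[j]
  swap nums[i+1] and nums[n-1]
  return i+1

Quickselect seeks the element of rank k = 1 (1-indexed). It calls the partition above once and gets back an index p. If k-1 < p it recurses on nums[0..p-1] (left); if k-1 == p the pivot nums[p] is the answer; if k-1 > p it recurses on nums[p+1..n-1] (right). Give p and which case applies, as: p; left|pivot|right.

6; left

pivot = nums[8] = 10; i = -1
j=0: nums[0]=7 ≤ 10 → i=0, swap nums[0],nums[0] (no change) → [7,1,13,2,6,3,5,11,10]
j=1: nums[1]=1 ≤ 10 → i=1, swap nums[1],nums[1] (no change) → [7,1,13,2,6,3,5,11,10]
j=2: nums[2]=13 > 10 → no swap
j=3: nums[3]=2 ≤ 10 → i=2, swap nums[2],nums[3] → [7,1,2,13,6,3,5,11,10]
j=4: nums[4]=6 ≤ 10 → i=3, swap nums[3],nums[4] → [7,1,2,6,13,3,5,11,10]
j=5: nums[5]=3 ≤ 10 → i=4, swap nums[4],nums[5] → [7,1,2,6,3,13,5,11,10]
j=6: nums[6]=5 ≤ 10 → i=5, swap nums[5],nums[6] → [7,1,2,6,3,5,13,11,10]
j=7: nums[7]=11 > 10 → no swap
final swap nums[6],nums[8] → [7,1,2,6,3,5,10,11,13]; return 6
p = 6; k-1 = 0 < 6 ⇒ left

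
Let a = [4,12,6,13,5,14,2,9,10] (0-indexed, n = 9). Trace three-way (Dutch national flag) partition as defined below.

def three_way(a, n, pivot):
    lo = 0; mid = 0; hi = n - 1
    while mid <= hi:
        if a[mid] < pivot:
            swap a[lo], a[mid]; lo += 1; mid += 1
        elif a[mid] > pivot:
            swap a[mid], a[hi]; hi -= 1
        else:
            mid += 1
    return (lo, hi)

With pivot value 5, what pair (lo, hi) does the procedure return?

lo=0 mid=0 hi=8
4<5: swap(0,0), lo=1 mid=1 ⇒ [4,12,6,13,5,14,2,9,10]
12>5: swap(1,8), hi=7 ⇒ [4,10,6,13,5,14,2,9,12]
10>5: swap(1,7), hi=6 ⇒ [4,9,6,13,5,14,2,10,12]
9>5: swap(1,6), hi=5 ⇒ [4,2,6,13,5,14,9,10,12]
2<5: swap(1,1), lo=2 mid=2 ⇒ [4,2,6,13,5,14,9,10,12]
6>5: swap(2,5), hi=4 ⇒ [4,2,14,13,5,6,9,10,12]
14>5: swap(2,4), hi=3 ⇒ [4,2,5,13,14,6,9,10,12]
5=5: mid=3
13>5: swap(3,3), hi=2 ⇒ [4,2,5,13,14,6,9,10,12]
done. lo=2 hi=2; a=[4,2,5,13,14,6,9,10,12]

(2, 2)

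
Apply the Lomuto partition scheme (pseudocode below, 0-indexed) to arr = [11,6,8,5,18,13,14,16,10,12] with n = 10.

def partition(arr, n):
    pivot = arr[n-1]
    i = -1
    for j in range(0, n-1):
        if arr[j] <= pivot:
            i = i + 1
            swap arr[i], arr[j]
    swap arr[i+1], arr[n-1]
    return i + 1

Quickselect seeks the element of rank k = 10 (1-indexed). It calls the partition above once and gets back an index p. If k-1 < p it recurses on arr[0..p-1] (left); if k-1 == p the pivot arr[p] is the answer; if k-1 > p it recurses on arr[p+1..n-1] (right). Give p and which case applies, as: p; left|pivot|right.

pivot=12, i=-1
j=0: 11≤12, i=0, swap(0,0) ⇒ [11,6,8,5,18,13,14,16,10,12]
j=1: 6≤12, i=1, swap(1,1) ⇒ [11,6,8,5,18,13,14,16,10,12]
j=2: 8≤12, i=2, swap(2,2) ⇒ [11,6,8,5,18,13,14,16,10,12]
j=3: 5≤12, i=3, swap(3,3) ⇒ [11,6,8,5,18,13,14,16,10,12]
j=4: 18>12, skip
j=5: 13>12, skip
j=6: 14>12, skip
j=7: 16>12, skip
j=8: 10≤12, i=4, swap(4,8) ⇒ [11,6,8,5,10,13,14,16,18,12]
swap(5,9) ⇒ [11,6,8,5,10,12,14,16,18,13]; return 5
p = 5; k-1 = 9 > 5 ⇒ right

5; right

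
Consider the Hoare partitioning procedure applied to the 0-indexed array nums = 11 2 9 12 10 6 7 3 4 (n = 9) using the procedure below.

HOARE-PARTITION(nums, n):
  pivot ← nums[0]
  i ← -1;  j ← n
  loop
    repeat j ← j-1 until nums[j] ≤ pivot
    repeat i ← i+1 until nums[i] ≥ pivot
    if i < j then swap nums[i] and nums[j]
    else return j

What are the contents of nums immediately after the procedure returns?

4 2 9 3 10 6 7 12 11

pivot=11
j stops at 8 (4), i stops at 0 (11); swap ⇒ 4 2 9 12 10 6 7 3 11
j stops at 7 (3), i stops at 3 (12); swap ⇒ 4 2 9 3 10 6 7 12 11
j stops at 6, i stops at 7; i≥j ⇒ return 6. nums=4 2 9 3 10 6 7 12 11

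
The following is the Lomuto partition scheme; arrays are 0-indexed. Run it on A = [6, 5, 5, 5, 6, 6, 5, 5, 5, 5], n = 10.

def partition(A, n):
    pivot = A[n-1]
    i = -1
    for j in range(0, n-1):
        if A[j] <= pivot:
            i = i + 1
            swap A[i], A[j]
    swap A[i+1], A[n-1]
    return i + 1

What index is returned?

pivot=5, i=-1
j=0: 6>5, skip
j=1: 5≤5, i=0, swap(0,1) ⇒ [5, 6, 5, 5, 6, 6, 5, 5, 5, 5]
j=2: 5≤5, i=1, swap(1,2) ⇒ [5, 5, 6, 5, 6, 6, 5, 5, 5, 5]
j=3: 5≤5, i=2, swap(2,3) ⇒ [5, 5, 5, 6, 6, 6, 5, 5, 5, 5]
j=4: 6>5, skip
j=5: 6>5, skip
j=6: 5≤5, i=3, swap(3,6) ⇒ [5, 5, 5, 5, 6, 6, 6, 5, 5, 5]
j=7: 5≤5, i=4, swap(4,7) ⇒ [5, 5, 5, 5, 5, 6, 6, 6, 5, 5]
j=8: 5≤5, i=5, swap(5,8) ⇒ [5, 5, 5, 5, 5, 5, 6, 6, 6, 5]
swap(6,9) ⇒ [5, 5, 5, 5, 5, 5, 5, 6, 6, 6]; return 6

6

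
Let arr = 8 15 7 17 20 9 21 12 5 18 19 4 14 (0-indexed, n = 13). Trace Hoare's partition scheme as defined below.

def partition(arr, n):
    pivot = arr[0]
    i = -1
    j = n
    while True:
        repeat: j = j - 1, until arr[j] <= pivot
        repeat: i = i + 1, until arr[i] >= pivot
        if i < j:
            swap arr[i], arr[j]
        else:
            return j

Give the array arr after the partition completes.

4 5 7 17 20 9 21 12 15 18 19 8 14

pivot = arr[0] = 8; i = -1, j = 13
j→11 (arr[11]=4≤8), i→0 (arr[0]=8≥8); i<j, swap → 4 15 7 17 20 9 21 12 5 18 19 8 14
j→8 (arr[8]=5≤8), i→1 (arr[1]=15≥8); i<j, swap → 4 5 7 17 20 9 21 12 15 18 19 8 14
j→2, i→3; i≥j, return j=2. arr = 4 5 7 17 20 9 21 12 15 18 19 8 14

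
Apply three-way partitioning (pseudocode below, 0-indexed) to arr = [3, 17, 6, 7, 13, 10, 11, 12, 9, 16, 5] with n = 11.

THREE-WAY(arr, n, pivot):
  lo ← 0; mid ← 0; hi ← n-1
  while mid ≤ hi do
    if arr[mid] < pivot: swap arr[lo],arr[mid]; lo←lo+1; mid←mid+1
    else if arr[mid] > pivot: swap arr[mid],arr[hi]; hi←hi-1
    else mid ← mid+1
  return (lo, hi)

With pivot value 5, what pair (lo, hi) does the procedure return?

(1, 1)

lo=0 mid=0 hi=10
3<5: swap(0,0), lo=1 mid=1 ⇒ [3, 17, 6, 7, 13, 10, 11, 12, 9, 16, 5]
17>5: swap(1,10), hi=9 ⇒ [3, 5, 6, 7, 13, 10, 11, 12, 9, 16, 17]
5=5: mid=2
6>5: swap(2,9), hi=8 ⇒ [3, 5, 16, 7, 13, 10, 11, 12, 9, 6, 17]
16>5: swap(2,8), hi=7 ⇒ [3, 5, 9, 7, 13, 10, 11, 12, 16, 6, 17]
9>5: swap(2,7), hi=6 ⇒ [3, 5, 12, 7, 13, 10, 11, 9, 16, 6, 17]
12>5: swap(2,6), hi=5 ⇒ [3, 5, 11, 7, 13, 10, 12, 9, 16, 6, 17]
11>5: swap(2,5), hi=4 ⇒ [3, 5, 10, 7, 13, 11, 12, 9, 16, 6, 17]
10>5: swap(2,4), hi=3 ⇒ [3, 5, 13, 7, 10, 11, 12, 9, 16, 6, 17]
13>5: swap(2,3), hi=2 ⇒ [3, 5, 7, 13, 10, 11, 12, 9, 16, 6, 17]
7>5: swap(2,2), hi=1 ⇒ [3, 5, 7, 13, 10, 11, 12, 9, 16, 6, 17]
done. lo=1 hi=1; arr=[3, 5, 7, 13, 10, 11, 12, 9, 16, 6, 17]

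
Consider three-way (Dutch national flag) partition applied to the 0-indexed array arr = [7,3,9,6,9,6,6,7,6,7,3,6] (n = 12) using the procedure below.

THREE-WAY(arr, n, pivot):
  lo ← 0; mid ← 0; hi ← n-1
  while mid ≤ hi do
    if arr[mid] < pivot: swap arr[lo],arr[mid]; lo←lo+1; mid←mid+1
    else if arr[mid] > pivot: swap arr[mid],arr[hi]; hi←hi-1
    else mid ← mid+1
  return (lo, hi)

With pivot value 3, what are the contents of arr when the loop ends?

lo=0 mid=0 hi=11
7>3: swap(0,11), hi=10 ⇒ [6,3,9,6,9,6,6,7,6,7,3,7]
6>3: swap(0,10), hi=9 ⇒ [3,3,9,6,9,6,6,7,6,7,6,7]
3=3: mid=1
3=3: mid=2
9>3: swap(2,9), hi=8 ⇒ [3,3,7,6,9,6,6,7,6,9,6,7]
7>3: swap(2,8), hi=7 ⇒ [3,3,6,6,9,6,6,7,7,9,6,7]
6>3: swap(2,7), hi=6 ⇒ [3,3,7,6,9,6,6,6,7,9,6,7]
7>3: swap(2,6), hi=5 ⇒ [3,3,6,6,9,6,7,6,7,9,6,7]
6>3: swap(2,5), hi=4 ⇒ [3,3,6,6,9,6,7,6,7,9,6,7]
6>3: swap(2,4), hi=3 ⇒ [3,3,9,6,6,6,7,6,7,9,6,7]
9>3: swap(2,3), hi=2 ⇒ [3,3,6,9,6,6,7,6,7,9,6,7]
6>3: swap(2,2), hi=1 ⇒ [3,3,6,9,6,6,7,6,7,9,6,7]
done. lo=0 hi=1; arr=[3,3,6,9,6,6,7,6,7,9,6,7]

[3,3,6,9,6,6,7,6,7,9,6,7]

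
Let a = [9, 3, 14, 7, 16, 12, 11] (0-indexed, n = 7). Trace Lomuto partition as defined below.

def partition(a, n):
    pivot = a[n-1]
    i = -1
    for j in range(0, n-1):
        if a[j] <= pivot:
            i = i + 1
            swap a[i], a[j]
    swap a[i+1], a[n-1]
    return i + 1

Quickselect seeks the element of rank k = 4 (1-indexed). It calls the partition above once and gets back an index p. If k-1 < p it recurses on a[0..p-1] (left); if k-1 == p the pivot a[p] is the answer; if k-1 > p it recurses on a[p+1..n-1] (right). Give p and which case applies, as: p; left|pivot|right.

3; pivot

pivot = a[6] = 11; i = -1
j=0: a[0]=9 ≤ 11 → i=0, swap a[0],a[0] (no change) → [9, 3, 14, 7, 16, 12, 11]
j=1: a[1]=3 ≤ 11 → i=1, swap a[1],a[1] (no change) → [9, 3, 14, 7, 16, 12, 11]
j=2: a[2]=14 > 11 → no swap
j=3: a[3]=7 ≤ 11 → i=2, swap a[2],a[3] → [9, 3, 7, 14, 16, 12, 11]
j=4: a[4]=16 > 11 → no swap
j=5: a[5]=12 > 11 → no swap
final swap a[3],a[6] → [9, 3, 7, 11, 16, 12, 14]; return 3
p = 3; k-1 = 3 == 3 ⇒ pivot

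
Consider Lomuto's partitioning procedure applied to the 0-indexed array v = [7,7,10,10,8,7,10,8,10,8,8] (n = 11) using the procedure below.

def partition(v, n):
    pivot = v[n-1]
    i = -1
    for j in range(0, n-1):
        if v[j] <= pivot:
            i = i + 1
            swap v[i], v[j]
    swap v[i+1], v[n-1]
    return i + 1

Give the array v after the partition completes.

pivot=8, i=-1
j=0: 7≤8, i=0, swap(0,0) ⇒ [7,7,10,10,8,7,10,8,10,8,8]
j=1: 7≤8, i=1, swap(1,1) ⇒ [7,7,10,10,8,7,10,8,10,8,8]
j=2: 10>8, skip
j=3: 10>8, skip
j=4: 8≤8, i=2, swap(2,4) ⇒ [7,7,8,10,10,7,10,8,10,8,8]
j=5: 7≤8, i=3, swap(3,5) ⇒ [7,7,8,7,10,10,10,8,10,8,8]
j=6: 10>8, skip
j=7: 8≤8, i=4, swap(4,7) ⇒ [7,7,8,7,8,10,10,10,10,8,8]
j=8: 10>8, skip
j=9: 8≤8, i=5, swap(5,9) ⇒ [7,7,8,7,8,8,10,10,10,10,8]
swap(6,10) ⇒ [7,7,8,7,8,8,8,10,10,10,10]; return 6

[7,7,8,7,8,8,8,10,10,10,10]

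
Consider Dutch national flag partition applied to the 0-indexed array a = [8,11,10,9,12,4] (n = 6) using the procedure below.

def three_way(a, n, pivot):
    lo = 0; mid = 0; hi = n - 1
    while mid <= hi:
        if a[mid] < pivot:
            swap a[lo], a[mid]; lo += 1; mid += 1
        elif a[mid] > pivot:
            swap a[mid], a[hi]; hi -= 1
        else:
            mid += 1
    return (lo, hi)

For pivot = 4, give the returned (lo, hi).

pivot = 4; lo=0, mid=0, hi=5
a[mid]=8>4: swap a[0],a[5]; hi=4 → [4,11,10,9,12,8]
a[mid]=4=4: mid=1
a[mid]=11>4: swap a[1],a[4]; hi=3 → [4,12,10,9,11,8]
a[mid]=12>4: swap a[1],a[3]; hi=2 → [4,9,10,12,11,8]
a[mid]=9>4: swap a[1],a[2]; hi=1 → [4,10,9,12,11,8]
a[mid]=10>4: swap a[1],a[1]; hi=0 → [4,10,9,12,11,8]
end: lo=0, hi=0; a = [4,10,9,12,11,8]

(0, 0)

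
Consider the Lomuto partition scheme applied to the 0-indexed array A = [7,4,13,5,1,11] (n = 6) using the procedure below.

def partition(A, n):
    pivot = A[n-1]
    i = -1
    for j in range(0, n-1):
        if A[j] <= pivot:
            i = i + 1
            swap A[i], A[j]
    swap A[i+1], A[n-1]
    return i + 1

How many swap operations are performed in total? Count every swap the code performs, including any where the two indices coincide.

5

pivot=11, i=-1
j=0: 7≤11, i=0, swap(0,0) ⇒ [7,4,13,5,1,11]
j=1: 4≤11, i=1, swap(1,1) ⇒ [7,4,13,5,1,11]
j=2: 13>11, skip
j=3: 5≤11, i=2, swap(2,3) ⇒ [7,4,5,13,1,11]
j=4: 1≤11, i=3, swap(3,4) ⇒ [7,4,5,1,13,11]
swap(4,5) ⇒ [7,4,5,1,11,13]; return 4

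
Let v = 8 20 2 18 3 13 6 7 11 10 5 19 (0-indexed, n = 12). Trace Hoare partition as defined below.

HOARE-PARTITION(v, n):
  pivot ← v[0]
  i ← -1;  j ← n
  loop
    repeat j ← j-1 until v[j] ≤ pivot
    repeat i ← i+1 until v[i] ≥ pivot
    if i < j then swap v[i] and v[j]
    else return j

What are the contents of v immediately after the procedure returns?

5 7 2 6 3 13 18 20 11 10 8 19

pivot=8
j stops at 10 (5), i stops at 0 (8); swap ⇒ 5 20 2 18 3 13 6 7 11 10 8 19
j stops at 7 (7), i stops at 1 (20); swap ⇒ 5 7 2 18 3 13 6 20 11 10 8 19
j stops at 6 (6), i stops at 3 (18); swap ⇒ 5 7 2 6 3 13 18 20 11 10 8 19
j stops at 4, i stops at 5; i≥j ⇒ return 4. v=5 7 2 6 3 13 18 20 11 10 8 19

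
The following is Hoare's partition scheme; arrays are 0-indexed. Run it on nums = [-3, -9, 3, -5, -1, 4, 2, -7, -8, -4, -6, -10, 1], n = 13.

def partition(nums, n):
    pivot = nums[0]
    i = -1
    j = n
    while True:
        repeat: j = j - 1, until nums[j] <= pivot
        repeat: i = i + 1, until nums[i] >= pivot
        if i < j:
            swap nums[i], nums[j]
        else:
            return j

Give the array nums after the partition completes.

pivot = nums[0] = -3; i = -1, j = 13
j→11 (nums[11]=-10≤-3), i→0 (nums[0]=-3≥-3); i<j, swap → [-10, -9, 3, -5, -1, 4, 2, -7, -8, -4, -6, -3, 1]
j→10 (nums[10]=-6≤-3), i→2 (nums[2]=3≥-3); i<j, swap → [-10, -9, -6, -5, -1, 4, 2, -7, -8, -4, 3, -3, 1]
j→9 (nums[9]=-4≤-3), i→4 (nums[4]=-1≥-3); i<j, swap → [-10, -9, -6, -5, -4, 4, 2, -7, -8, -1, 3, -3, 1]
j→8 (nums[8]=-8≤-3), i→5 (nums[5]=4≥-3); i<j, swap → [-10, -9, -6, -5, -4, -8, 2, -7, 4, -1, 3, -3, 1]
j→7 (nums[7]=-7≤-3), i→6 (nums[6]=2≥-3); i<j, swap → [-10, -9, -6, -5, -4, -8, -7, 2, 4, -1, 3, -3, 1]
j→6, i→7; i≥j, return j=6. nums = [-10, -9, -6, -5, -4, -8, -7, 2, 4, -1, 3, -3, 1]

[-10, -9, -6, -5, -4, -8, -7, 2, 4, -1, 3, -3, 1]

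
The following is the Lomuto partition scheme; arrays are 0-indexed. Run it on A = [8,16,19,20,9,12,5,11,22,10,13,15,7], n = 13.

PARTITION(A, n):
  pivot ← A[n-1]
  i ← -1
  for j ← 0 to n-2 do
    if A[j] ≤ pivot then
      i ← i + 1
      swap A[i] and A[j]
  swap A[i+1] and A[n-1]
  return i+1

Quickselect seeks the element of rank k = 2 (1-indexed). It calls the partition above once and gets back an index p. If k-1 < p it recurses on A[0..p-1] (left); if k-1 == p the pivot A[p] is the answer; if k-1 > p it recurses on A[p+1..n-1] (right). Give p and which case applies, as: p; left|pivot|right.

pivot = A[12] = 7; i = -1
j=0: A[0]=8 > 7 → no swap
j=1: A[1]=16 > 7 → no swap
j=2: A[2]=19 > 7 → no swap
j=3: A[3]=20 > 7 → no swap
j=4: A[4]=9 > 7 → no swap
j=5: A[5]=12 > 7 → no swap
j=6: A[6]=5 ≤ 7 → i=0, swap A[0],A[6] → [5,16,19,20,9,12,8,11,22,10,13,15,7]
j=7: A[7]=11 > 7 → no swap
j=8: A[8]=22 > 7 → no swap
j=9: A[9]=10 > 7 → no swap
j=10: A[10]=13 > 7 → no swap
j=11: A[11]=15 > 7 → no swap
final swap A[1],A[12] → [5,7,19,20,9,12,8,11,22,10,13,15,16]; return 1
p = 1; k-1 = 1 == 1 ⇒ pivot

1; pivot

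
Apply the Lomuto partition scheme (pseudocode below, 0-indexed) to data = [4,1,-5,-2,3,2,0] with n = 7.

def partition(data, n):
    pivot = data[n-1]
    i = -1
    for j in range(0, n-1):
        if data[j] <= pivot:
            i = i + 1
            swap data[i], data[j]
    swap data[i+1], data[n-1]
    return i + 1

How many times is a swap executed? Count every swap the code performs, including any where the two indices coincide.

3

pivot = data[6] = 0; i = -1
j=0: data[0]=4 > 0 → no swap
j=1: data[1]=1 > 0 → no swap
j=2: data[2]=-5 ≤ 0 → i=0, swap data[0],data[2] → [-5,1,4,-2,3,2,0]
j=3: data[3]=-2 ≤ 0 → i=1, swap data[1],data[3] → [-5,-2,4,1,3,2,0]
j=4: data[4]=3 > 0 → no swap
j=5: data[5]=2 > 0 → no swap
final swap data[2],data[6] → [-5,-2,0,1,3,2,4]; return 2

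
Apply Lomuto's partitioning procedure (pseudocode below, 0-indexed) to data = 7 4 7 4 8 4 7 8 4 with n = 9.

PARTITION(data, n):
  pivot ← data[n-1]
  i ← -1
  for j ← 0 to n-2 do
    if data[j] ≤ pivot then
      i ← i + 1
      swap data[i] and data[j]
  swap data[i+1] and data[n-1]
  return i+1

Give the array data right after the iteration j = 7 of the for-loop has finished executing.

4 4 4 7 8 7 7 8 4

pivot = data[8] = 4; i = -1
j=0: data[0]=7 > 4 → no swap
j=1: data[1]=4 ≤ 4 → i=0, swap data[0],data[1] → 4 7 7 4 8 4 7 8 4
j=2: data[2]=7 > 4 → no swap
j=3: data[3]=4 ≤ 4 → i=1, swap data[1],data[3] → 4 4 7 7 8 4 7 8 4
j=4: data[4]=8 > 4 → no swap
j=5: data[5]=4 ≤ 4 → i=2, swap data[2],data[5] → 4 4 4 7 8 7 7 8 4
j=6: data[6]=7 > 4 → no swap
j=7: data[7]=8 > 4 → no swap
(after j=7) data = 4 4 4 7 8 7 7 8 4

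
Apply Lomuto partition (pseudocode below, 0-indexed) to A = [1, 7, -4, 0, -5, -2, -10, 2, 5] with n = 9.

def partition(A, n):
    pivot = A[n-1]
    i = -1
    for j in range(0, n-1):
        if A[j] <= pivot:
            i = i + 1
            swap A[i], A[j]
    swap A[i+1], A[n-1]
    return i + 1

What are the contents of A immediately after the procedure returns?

pivot = A[8] = 5; i = -1
j=0: A[0]=1 ≤ 5 → i=0, swap A[0],A[0] (no change) → [1, 7, -4, 0, -5, -2, -10, 2, 5]
j=1: A[1]=7 > 5 → no swap
j=2: A[2]=-4 ≤ 5 → i=1, swap A[1],A[2] → [1, -4, 7, 0, -5, -2, -10, 2, 5]
j=3: A[3]=0 ≤ 5 → i=2, swap A[2],A[3] → [1, -4, 0, 7, -5, -2, -10, 2, 5]
j=4: A[4]=-5 ≤ 5 → i=3, swap A[3],A[4] → [1, -4, 0, -5, 7, -2, -10, 2, 5]
j=5: A[5]=-2 ≤ 5 → i=4, swap A[4],A[5] → [1, -4, 0, -5, -2, 7, -10, 2, 5]
j=6: A[6]=-10 ≤ 5 → i=5, swap A[5],A[6] → [1, -4, 0, -5, -2, -10, 7, 2, 5]
j=7: A[7]=2 ≤ 5 → i=6, swap A[6],A[7] → [1, -4, 0, -5, -2, -10, 2, 7, 5]
final swap A[7],A[8] → [1, -4, 0, -5, -2, -10, 2, 5, 7]; return 7

[1, -4, 0, -5, -2, -10, 2, 5, 7]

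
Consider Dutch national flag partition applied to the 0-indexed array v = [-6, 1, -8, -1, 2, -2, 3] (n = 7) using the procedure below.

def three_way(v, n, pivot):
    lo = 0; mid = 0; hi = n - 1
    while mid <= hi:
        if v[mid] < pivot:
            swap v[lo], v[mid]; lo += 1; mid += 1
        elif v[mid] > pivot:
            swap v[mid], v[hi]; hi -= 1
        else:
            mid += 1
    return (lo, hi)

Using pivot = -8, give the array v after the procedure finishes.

[-8, 1, -1, 2, -2, 3, -6]

lo=0 mid=0 hi=6
-6>-8: swap(0,6), hi=5 ⇒ [3, 1, -8, -1, 2, -2, -6]
3>-8: swap(0,5), hi=4 ⇒ [-2, 1, -8, -1, 2, 3, -6]
-2>-8: swap(0,4), hi=3 ⇒ [2, 1, -8, -1, -2, 3, -6]
2>-8: swap(0,3), hi=2 ⇒ [-1, 1, -8, 2, -2, 3, -6]
-1>-8: swap(0,2), hi=1 ⇒ [-8, 1, -1, 2, -2, 3, -6]
-8=-8: mid=1
1>-8: swap(1,1), hi=0 ⇒ [-8, 1, -1, 2, -2, 3, -6]
done. lo=0 hi=0; v=[-8, 1, -1, 2, -2, 3, -6]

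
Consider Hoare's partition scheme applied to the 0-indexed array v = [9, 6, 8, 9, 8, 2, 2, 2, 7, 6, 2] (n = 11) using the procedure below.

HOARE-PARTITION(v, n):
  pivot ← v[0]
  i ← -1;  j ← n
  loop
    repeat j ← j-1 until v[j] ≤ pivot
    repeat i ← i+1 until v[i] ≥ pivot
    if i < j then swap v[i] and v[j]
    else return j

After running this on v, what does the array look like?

pivot = v[0] = 9; i = -1, j = 11
j→10 (v[10]=2≤9), i→0 (v[0]=9≥9); i<j, swap → [2, 6, 8, 9, 8, 2, 2, 2, 7, 6, 9]
j→9 (v[9]=6≤9), i→3 (v[3]=9≥9); i<j, swap → [2, 6, 8, 6, 8, 2, 2, 2, 7, 9, 9]
j→8, i→9; i≥j, return j=8. v = [2, 6, 8, 6, 8, 2, 2, 2, 7, 9, 9]

[2, 6, 8, 6, 8, 2, 2, 2, 7, 9, 9]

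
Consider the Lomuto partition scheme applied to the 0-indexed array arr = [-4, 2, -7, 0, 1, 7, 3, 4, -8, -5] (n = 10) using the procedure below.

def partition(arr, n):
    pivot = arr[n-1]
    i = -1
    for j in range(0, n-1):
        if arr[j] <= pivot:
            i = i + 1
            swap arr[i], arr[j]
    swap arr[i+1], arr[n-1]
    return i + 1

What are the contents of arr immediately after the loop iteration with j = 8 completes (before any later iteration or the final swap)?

[-7, -8, -4, 0, 1, 7, 3, 4, 2, -5]

pivot=-5, i=-1
j=0: -4>-5, skip
j=1: 2>-5, skip
j=2: -7≤-5, i=0, swap(0,2) ⇒ [-7, 2, -4, 0, 1, 7, 3, 4, -8, -5]
j=3: 0>-5, skip
j=4: 1>-5, skip
j=5: 7>-5, skip
j=6: 3>-5, skip
j=7: 4>-5, skip
j=8: -8≤-5, i=1, swap(1,8) ⇒ [-7, -8, -4, 0, 1, 7, 3, 4, 2, -5]
(after j=8) arr = [-7, -8, -4, 0, 1, 7, 3, 4, 2, -5]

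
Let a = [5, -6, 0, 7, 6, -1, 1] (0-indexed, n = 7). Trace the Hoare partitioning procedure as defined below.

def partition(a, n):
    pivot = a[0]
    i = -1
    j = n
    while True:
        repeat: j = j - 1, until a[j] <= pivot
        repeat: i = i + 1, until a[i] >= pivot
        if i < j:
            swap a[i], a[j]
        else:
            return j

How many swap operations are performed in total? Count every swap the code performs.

2

pivot=5
j stops at 6 (1), i stops at 0 (5); swap ⇒ [1, -6, 0, 7, 6, -1, 5]
j stops at 5 (-1), i stops at 3 (7); swap ⇒ [1, -6, 0, -1, 6, 7, 5]
j stops at 3, i stops at 4; i≥j ⇒ return 3. a=[1, -6, 0, -1, 6, 7, 5]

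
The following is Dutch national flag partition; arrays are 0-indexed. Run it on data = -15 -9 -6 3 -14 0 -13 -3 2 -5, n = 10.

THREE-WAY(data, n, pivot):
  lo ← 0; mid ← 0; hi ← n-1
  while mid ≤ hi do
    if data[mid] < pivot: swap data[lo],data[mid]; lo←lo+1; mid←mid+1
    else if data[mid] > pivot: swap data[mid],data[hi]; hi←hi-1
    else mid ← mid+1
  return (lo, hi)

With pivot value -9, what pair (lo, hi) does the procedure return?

(3, 3)

lo=0 mid=0 hi=9
-15<-9: swap(0,0), lo=1 mid=1 ⇒ -15 -9 -6 3 -14 0 -13 -3 2 -5
-9=-9: mid=2
-6>-9: swap(2,9), hi=8 ⇒ -15 -9 -5 3 -14 0 -13 -3 2 -6
-5>-9: swap(2,8), hi=7 ⇒ -15 -9 2 3 -14 0 -13 -3 -5 -6
2>-9: swap(2,7), hi=6 ⇒ -15 -9 -3 3 -14 0 -13 2 -5 -6
-3>-9: swap(2,6), hi=5 ⇒ -15 -9 -13 3 -14 0 -3 2 -5 -6
-13<-9: swap(1,2), lo=2 mid=3 ⇒ -15 -13 -9 3 -14 0 -3 2 -5 -6
3>-9: swap(3,5), hi=4 ⇒ -15 -13 -9 0 -14 3 -3 2 -5 -6
0>-9: swap(3,4), hi=3 ⇒ -15 -13 -9 -14 0 3 -3 2 -5 -6
-14<-9: swap(2,3), lo=3 mid=4 ⇒ -15 -13 -14 -9 0 3 -3 2 -5 -6
done. lo=3 hi=3; data=-15 -13 -14 -9 0 3 -3 2 -5 -6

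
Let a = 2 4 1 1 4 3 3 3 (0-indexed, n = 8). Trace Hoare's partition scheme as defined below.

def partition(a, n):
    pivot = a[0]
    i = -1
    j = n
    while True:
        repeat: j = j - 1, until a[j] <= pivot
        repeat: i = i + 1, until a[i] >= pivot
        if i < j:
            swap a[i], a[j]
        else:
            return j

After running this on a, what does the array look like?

1 1 4 2 4 3 3 3

pivot = a[0] = 2; i = -1, j = 8
j→3 (a[3]=1≤2), i→0 (a[0]=2≥2); i<j, swap → 1 4 1 2 4 3 3 3
j→2 (a[2]=1≤2), i→1 (a[1]=4≥2); i<j, swap → 1 1 4 2 4 3 3 3
j→1, i→2; i≥j, return j=1. a = 1 1 4 2 4 3 3 3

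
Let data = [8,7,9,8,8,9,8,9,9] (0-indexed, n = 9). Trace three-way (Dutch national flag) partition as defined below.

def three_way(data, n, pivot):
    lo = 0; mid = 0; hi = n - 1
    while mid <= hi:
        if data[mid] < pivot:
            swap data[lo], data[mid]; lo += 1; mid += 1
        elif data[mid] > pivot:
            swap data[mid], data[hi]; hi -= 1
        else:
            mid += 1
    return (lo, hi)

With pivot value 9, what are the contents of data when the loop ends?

[8,7,8,8,8,9,9,9,9]

pivot = 9; lo=0, mid=0, hi=8
data[mid]=8<9: swap data[0],data[0]; lo=1,mid=1 → [8,7,9,8,8,9,8,9,9]
data[mid]=7<9: swap data[1],data[1]; lo=2,mid=2 → [8,7,9,8,8,9,8,9,9]
data[mid]=9=9: mid=3
data[mid]=8<9: swap data[2],data[3]; lo=3,mid=4 → [8,7,8,9,8,9,8,9,9]
data[mid]=8<9: swap data[3],data[4]; lo=4,mid=5 → [8,7,8,8,9,9,8,9,9]
data[mid]=9=9: mid=6
data[mid]=8<9: swap data[4],data[6]; lo=5,mid=7 → [8,7,8,8,8,9,9,9,9]
data[mid]=9=9: mid=8
data[mid]=9=9: mid=9
end: lo=5, hi=8; data = [8,7,8,8,8,9,9,9,9]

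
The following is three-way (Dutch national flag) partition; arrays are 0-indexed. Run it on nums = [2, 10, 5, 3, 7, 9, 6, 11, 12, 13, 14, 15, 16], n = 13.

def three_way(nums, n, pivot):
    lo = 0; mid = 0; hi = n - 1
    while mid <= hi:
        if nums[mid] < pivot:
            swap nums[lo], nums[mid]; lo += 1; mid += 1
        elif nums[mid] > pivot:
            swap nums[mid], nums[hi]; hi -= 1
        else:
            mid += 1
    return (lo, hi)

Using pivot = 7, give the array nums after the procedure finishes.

lo=0 mid=0 hi=12
2<7: swap(0,0), lo=1 mid=1 ⇒ [2, 10, 5, 3, 7, 9, 6, 11, 12, 13, 14, 15, 16]
10>7: swap(1,12), hi=11 ⇒ [2, 16, 5, 3, 7, 9, 6, 11, 12, 13, 14, 15, 10]
16>7: swap(1,11), hi=10 ⇒ [2, 15, 5, 3, 7, 9, 6, 11, 12, 13, 14, 16, 10]
15>7: swap(1,10), hi=9 ⇒ [2, 14, 5, 3, 7, 9, 6, 11, 12, 13, 15, 16, 10]
14>7: swap(1,9), hi=8 ⇒ [2, 13, 5, 3, 7, 9, 6, 11, 12, 14, 15, 16, 10]
13>7: swap(1,8), hi=7 ⇒ [2, 12, 5, 3, 7, 9, 6, 11, 13, 14, 15, 16, 10]
12>7: swap(1,7), hi=6 ⇒ [2, 11, 5, 3, 7, 9, 6, 12, 13, 14, 15, 16, 10]
11>7: swap(1,6), hi=5 ⇒ [2, 6, 5, 3, 7, 9, 11, 12, 13, 14, 15, 16, 10]
6<7: swap(1,1), lo=2 mid=2 ⇒ [2, 6, 5, 3, 7, 9, 11, 12, 13, 14, 15, 16, 10]
5<7: swap(2,2), lo=3 mid=3 ⇒ [2, 6, 5, 3, 7, 9, 11, 12, 13, 14, 15, 16, 10]
3<7: swap(3,3), lo=4 mid=4 ⇒ [2, 6, 5, 3, 7, 9, 11, 12, 13, 14, 15, 16, 10]
7=7: mid=5
9>7: swap(5,5), hi=4 ⇒ [2, 6, 5, 3, 7, 9, 11, 12, 13, 14, 15, 16, 10]
done. lo=4 hi=4; nums=[2, 6, 5, 3, 7, 9, 11, 12, 13, 14, 15, 16, 10]

[2, 6, 5, 3, 7, 9, 11, 12, 13, 14, 15, 16, 10]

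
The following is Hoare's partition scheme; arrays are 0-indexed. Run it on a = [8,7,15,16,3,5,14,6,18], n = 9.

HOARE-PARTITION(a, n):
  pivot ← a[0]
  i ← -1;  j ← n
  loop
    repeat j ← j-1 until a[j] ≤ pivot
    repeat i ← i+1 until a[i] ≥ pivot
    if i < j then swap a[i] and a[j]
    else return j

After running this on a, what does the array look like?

[6,7,5,3,16,15,14,8,18]

pivot = a[0] = 8; i = -1, j = 9
j→7 (a[7]=6≤8), i→0 (a[0]=8≥8); i<j, swap → [6,7,15,16,3,5,14,8,18]
j→5 (a[5]=5≤8), i→2 (a[2]=15≥8); i<j, swap → [6,7,5,16,3,15,14,8,18]
j→4 (a[4]=3≤8), i→3 (a[3]=16≥8); i<j, swap → [6,7,5,3,16,15,14,8,18]
j→3, i→4; i≥j, return j=3. a = [6,7,5,3,16,15,14,8,18]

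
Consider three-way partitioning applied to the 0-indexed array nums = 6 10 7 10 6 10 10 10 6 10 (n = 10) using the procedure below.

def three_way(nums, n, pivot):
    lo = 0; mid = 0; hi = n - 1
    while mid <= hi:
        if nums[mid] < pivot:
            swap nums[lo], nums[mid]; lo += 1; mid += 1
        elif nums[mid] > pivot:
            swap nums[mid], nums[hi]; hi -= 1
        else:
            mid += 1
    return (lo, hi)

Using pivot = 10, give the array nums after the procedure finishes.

lo=0 mid=0 hi=9
6<10: swap(0,0), lo=1 mid=1 ⇒ 6 10 7 10 6 10 10 10 6 10
10=10: mid=2
7<10: swap(1,2), lo=2 mid=3 ⇒ 6 7 10 10 6 10 10 10 6 10
10=10: mid=4
6<10: swap(2,4), lo=3 mid=5 ⇒ 6 7 6 10 10 10 10 10 6 10
10=10: mid=6
10=10: mid=7
10=10: mid=8
6<10: swap(3,8), lo=4 mid=9 ⇒ 6 7 6 6 10 10 10 10 10 10
10=10: mid=10
done. lo=4 hi=9; nums=6 7 6 6 10 10 10 10 10 10

6 7 6 6 10 10 10 10 10 10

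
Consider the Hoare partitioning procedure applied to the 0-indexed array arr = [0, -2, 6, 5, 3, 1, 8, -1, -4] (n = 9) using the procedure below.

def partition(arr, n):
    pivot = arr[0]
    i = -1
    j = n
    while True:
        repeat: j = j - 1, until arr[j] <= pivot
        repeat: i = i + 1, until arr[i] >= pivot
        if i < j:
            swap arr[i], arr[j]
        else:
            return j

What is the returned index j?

2

pivot=0
j stops at 8 (-4), i stops at 0 (0); swap ⇒ [-4, -2, 6, 5, 3, 1, 8, -1, 0]
j stops at 7 (-1), i stops at 2 (6); swap ⇒ [-4, -2, -1, 5, 3, 1, 8, 6, 0]
j stops at 2, i stops at 3; i≥j ⇒ return 2. arr=[-4, -2, -1, 5, 3, 1, 8, 6, 0]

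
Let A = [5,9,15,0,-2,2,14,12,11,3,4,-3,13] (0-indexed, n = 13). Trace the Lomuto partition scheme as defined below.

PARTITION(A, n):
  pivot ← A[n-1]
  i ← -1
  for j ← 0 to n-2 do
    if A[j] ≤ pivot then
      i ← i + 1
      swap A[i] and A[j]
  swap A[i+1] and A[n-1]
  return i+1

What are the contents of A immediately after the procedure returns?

[5,9,0,-2,2,12,11,3,4,-3,13,15,14]

pivot = A[12] = 13; i = -1
j=0: A[0]=5 ≤ 13 → i=0, swap A[0],A[0] (no change) → [5,9,15,0,-2,2,14,12,11,3,4,-3,13]
j=1: A[1]=9 ≤ 13 → i=1, swap A[1],A[1] (no change) → [5,9,15,0,-2,2,14,12,11,3,4,-3,13]
j=2: A[2]=15 > 13 → no swap
j=3: A[3]=0 ≤ 13 → i=2, swap A[2],A[3] → [5,9,0,15,-2,2,14,12,11,3,4,-3,13]
j=4: A[4]=-2 ≤ 13 → i=3, swap A[3],A[4] → [5,9,0,-2,15,2,14,12,11,3,4,-3,13]
j=5: A[5]=2 ≤ 13 → i=4, swap A[4],A[5] → [5,9,0,-2,2,15,14,12,11,3,4,-3,13]
j=6: A[6]=14 > 13 → no swap
j=7: A[7]=12 ≤ 13 → i=5, swap A[5],A[7] → [5,9,0,-2,2,12,14,15,11,3,4,-3,13]
j=8: A[8]=11 ≤ 13 → i=6, swap A[6],A[8] → [5,9,0,-2,2,12,11,15,14,3,4,-3,13]
j=9: A[9]=3 ≤ 13 → i=7, swap A[7],A[9] → [5,9,0,-2,2,12,11,3,14,15,4,-3,13]
j=10: A[10]=4 ≤ 13 → i=8, swap A[8],A[10] → [5,9,0,-2,2,12,11,3,4,15,14,-3,13]
j=11: A[11]=-3 ≤ 13 → i=9, swap A[9],A[11] → [5,9,0,-2,2,12,11,3,4,-3,14,15,13]
final swap A[10],A[12] → [5,9,0,-2,2,12,11,3,4,-3,13,15,14]; return 10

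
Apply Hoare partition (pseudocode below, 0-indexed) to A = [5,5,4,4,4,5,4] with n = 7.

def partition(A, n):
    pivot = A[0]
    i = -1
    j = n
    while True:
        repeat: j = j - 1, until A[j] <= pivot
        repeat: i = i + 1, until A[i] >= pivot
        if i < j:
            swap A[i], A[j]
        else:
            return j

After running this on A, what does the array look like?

pivot=5
j stops at 6 (4), i stops at 0 (5); swap ⇒ [4,5,4,4,4,5,5]
j stops at 5 (5), i stops at 1 (5); swap ⇒ [4,5,4,4,4,5,5]
j stops at 4, i stops at 5; i≥j ⇒ return 4. A=[4,5,4,4,4,5,5]

[4,5,4,4,4,5,5]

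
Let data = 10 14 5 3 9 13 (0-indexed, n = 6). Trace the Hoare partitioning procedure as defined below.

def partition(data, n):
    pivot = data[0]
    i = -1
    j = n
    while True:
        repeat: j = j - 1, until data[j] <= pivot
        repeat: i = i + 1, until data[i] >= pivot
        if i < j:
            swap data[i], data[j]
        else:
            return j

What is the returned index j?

pivot=10
j stops at 4 (9), i stops at 0 (10); swap ⇒ 9 14 5 3 10 13
j stops at 3 (3), i stops at 1 (14); swap ⇒ 9 3 5 14 10 13
j stops at 2, i stops at 3; i≥j ⇒ return 2. data=9 3 5 14 10 13

2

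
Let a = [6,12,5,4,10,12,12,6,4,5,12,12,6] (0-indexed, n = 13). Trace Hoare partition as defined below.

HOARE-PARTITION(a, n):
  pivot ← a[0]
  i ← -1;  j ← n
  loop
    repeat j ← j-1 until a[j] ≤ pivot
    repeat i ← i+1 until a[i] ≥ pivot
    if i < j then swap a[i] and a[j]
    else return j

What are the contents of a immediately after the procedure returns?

[6,5,5,4,4,6,12,12,10,12,12,12,6]

pivot=6
j stops at 12 (6), i stops at 0 (6); swap ⇒ [6,12,5,4,10,12,12,6,4,5,12,12,6]
j stops at 9 (5), i stops at 1 (12); swap ⇒ [6,5,5,4,10,12,12,6,4,12,12,12,6]
j stops at 8 (4), i stops at 4 (10); swap ⇒ [6,5,5,4,4,12,12,6,10,12,12,12,6]
j stops at 7 (6), i stops at 5 (12); swap ⇒ [6,5,5,4,4,6,12,12,10,12,12,12,6]
j stops at 5, i stops at 6; i≥j ⇒ return 5. a=[6,5,5,4,4,6,12,12,10,12,12,12,6]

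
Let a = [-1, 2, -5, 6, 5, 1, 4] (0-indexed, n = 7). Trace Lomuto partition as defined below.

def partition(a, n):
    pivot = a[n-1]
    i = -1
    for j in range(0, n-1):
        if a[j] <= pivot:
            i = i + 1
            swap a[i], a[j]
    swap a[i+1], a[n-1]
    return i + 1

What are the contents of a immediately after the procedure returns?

pivot=4, i=-1
j=0: -1≤4, i=0, swap(0,0) ⇒ [-1, 2, -5, 6, 5, 1, 4]
j=1: 2≤4, i=1, swap(1,1) ⇒ [-1, 2, -5, 6, 5, 1, 4]
j=2: -5≤4, i=2, swap(2,2) ⇒ [-1, 2, -5, 6, 5, 1, 4]
j=3: 6>4, skip
j=4: 5>4, skip
j=5: 1≤4, i=3, swap(3,5) ⇒ [-1, 2, -5, 1, 5, 6, 4]
swap(4,6) ⇒ [-1, 2, -5, 1, 4, 6, 5]; return 4

[-1, 2, -5, 1, 4, 6, 5]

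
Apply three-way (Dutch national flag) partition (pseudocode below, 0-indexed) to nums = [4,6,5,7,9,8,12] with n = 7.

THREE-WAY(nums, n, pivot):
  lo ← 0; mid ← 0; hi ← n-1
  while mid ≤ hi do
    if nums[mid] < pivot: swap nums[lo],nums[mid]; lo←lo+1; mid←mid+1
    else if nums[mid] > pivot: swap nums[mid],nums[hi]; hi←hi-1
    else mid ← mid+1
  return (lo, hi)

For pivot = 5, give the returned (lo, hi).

pivot = 5; lo=0, mid=0, hi=6
nums[mid]=4<5: swap nums[0],nums[0]; lo=1,mid=1 → [4,6,5,7,9,8,12]
nums[mid]=6>5: swap nums[1],nums[6]; hi=5 → [4,12,5,7,9,8,6]
nums[mid]=12>5: swap nums[1],nums[5]; hi=4 → [4,8,5,7,9,12,6]
nums[mid]=8>5: swap nums[1],nums[4]; hi=3 → [4,9,5,7,8,12,6]
nums[mid]=9>5: swap nums[1],nums[3]; hi=2 → [4,7,5,9,8,12,6]
nums[mid]=7>5: swap nums[1],nums[2]; hi=1 → [4,5,7,9,8,12,6]
nums[mid]=5=5: mid=2
end: lo=1, hi=1; nums = [4,5,7,9,8,12,6]

(1, 1)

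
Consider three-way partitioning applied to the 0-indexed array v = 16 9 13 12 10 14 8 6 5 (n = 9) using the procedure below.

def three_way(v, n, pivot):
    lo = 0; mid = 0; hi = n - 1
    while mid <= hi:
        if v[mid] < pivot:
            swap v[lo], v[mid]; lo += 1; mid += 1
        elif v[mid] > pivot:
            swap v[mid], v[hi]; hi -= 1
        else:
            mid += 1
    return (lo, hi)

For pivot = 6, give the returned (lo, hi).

pivot = 6; lo=0, mid=0, hi=8
v[mid]=16>6: swap v[0],v[8]; hi=7 → 5 9 13 12 10 14 8 6 16
v[mid]=5<6: swap v[0],v[0]; lo=1,mid=1 → 5 9 13 12 10 14 8 6 16
v[mid]=9>6: swap v[1],v[7]; hi=6 → 5 6 13 12 10 14 8 9 16
v[mid]=6=6: mid=2
v[mid]=13>6: swap v[2],v[6]; hi=5 → 5 6 8 12 10 14 13 9 16
v[mid]=8>6: swap v[2],v[5]; hi=4 → 5 6 14 12 10 8 13 9 16
v[mid]=14>6: swap v[2],v[4]; hi=3 → 5 6 10 12 14 8 13 9 16
v[mid]=10>6: swap v[2],v[3]; hi=2 → 5 6 12 10 14 8 13 9 16
v[mid]=12>6: swap v[2],v[2]; hi=1 → 5 6 12 10 14 8 13 9 16
end: lo=1, hi=1; v = 5 6 12 10 14 8 13 9 16

(1, 1)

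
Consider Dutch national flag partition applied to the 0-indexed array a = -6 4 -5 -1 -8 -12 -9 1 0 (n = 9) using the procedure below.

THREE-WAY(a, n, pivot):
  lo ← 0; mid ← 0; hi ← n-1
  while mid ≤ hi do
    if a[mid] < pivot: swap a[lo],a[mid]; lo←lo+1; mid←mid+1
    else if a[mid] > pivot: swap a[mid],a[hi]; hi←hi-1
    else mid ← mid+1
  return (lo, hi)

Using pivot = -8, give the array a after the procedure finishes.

pivot = -8; lo=0, mid=0, hi=8
a[mid]=-6>-8: swap a[0],a[8]; hi=7 → 0 4 -5 -1 -8 -12 -9 1 -6
a[mid]=0>-8: swap a[0],a[7]; hi=6 → 1 4 -5 -1 -8 -12 -9 0 -6
a[mid]=1>-8: swap a[0],a[6]; hi=5 → -9 4 -5 -1 -8 -12 1 0 -6
a[mid]=-9<-8: swap a[0],a[0]; lo=1,mid=1 → -9 4 -5 -1 -8 -12 1 0 -6
a[mid]=4>-8: swap a[1],a[5]; hi=4 → -9 -12 -5 -1 -8 4 1 0 -6
a[mid]=-12<-8: swap a[1],a[1]; lo=2,mid=2 → -9 -12 -5 -1 -8 4 1 0 -6
a[mid]=-5>-8: swap a[2],a[4]; hi=3 → -9 -12 -8 -1 -5 4 1 0 -6
a[mid]=-8=-8: mid=3
a[mid]=-1>-8: swap a[3],a[3]; hi=2 → -9 -12 -8 -1 -5 4 1 0 -6
end: lo=2, hi=2; a = -9 -12 -8 -1 -5 4 1 0 -6

-9 -12 -8 -1 -5 4 1 0 -6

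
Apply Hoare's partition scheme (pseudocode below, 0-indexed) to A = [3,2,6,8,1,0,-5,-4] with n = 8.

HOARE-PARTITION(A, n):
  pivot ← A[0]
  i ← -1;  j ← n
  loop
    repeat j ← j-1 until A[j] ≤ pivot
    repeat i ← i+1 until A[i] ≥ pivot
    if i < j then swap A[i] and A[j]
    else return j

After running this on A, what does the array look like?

pivot = A[0] = 3; i = -1, j = 8
j→7 (A[7]=-4≤3), i→0 (A[0]=3≥3); i<j, swap → [-4,2,6,8,1,0,-5,3]
j→6 (A[6]=-5≤3), i→2 (A[2]=6≥3); i<j, swap → [-4,2,-5,8,1,0,6,3]
j→5 (A[5]=0≤3), i→3 (A[3]=8≥3); i<j, swap → [-4,2,-5,0,1,8,6,3]
j→4, i→5; i≥j, return j=4. A = [-4,2,-5,0,1,8,6,3]

[-4,2,-5,0,1,8,6,3]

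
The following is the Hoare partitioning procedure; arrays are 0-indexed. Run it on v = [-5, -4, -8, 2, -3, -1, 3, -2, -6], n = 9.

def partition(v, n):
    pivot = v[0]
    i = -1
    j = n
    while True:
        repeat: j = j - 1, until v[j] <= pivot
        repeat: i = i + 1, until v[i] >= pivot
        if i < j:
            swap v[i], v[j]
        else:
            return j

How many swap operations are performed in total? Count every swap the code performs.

2

pivot = v[0] = -5; i = -1, j = 9
j→8 (v[8]=-6≤-5), i→0 (v[0]=-5≥-5); i<j, swap → [-6, -4, -8, 2, -3, -1, 3, -2, -5]
j→2 (v[2]=-8≤-5), i→1 (v[1]=-4≥-5); i<j, swap → [-6, -8, -4, 2, -3, -1, 3, -2, -5]
j→1, i→2; i≥j, return j=1. v = [-6, -8, -4, 2, -3, -1, 3, -2, -5]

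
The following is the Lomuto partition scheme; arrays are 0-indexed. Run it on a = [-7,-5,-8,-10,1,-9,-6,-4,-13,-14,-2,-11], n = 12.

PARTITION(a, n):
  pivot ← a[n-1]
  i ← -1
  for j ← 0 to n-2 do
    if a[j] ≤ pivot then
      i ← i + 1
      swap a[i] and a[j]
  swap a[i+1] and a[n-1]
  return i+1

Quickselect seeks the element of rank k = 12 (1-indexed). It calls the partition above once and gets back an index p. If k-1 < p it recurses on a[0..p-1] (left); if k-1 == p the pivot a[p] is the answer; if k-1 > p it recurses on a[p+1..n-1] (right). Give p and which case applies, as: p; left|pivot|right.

2; right

pivot = a[11] = -11; i = -1
j=0: a[0]=-7 > -11 → no swap
j=1: a[1]=-5 > -11 → no swap
j=2: a[2]=-8 > -11 → no swap
j=3: a[3]=-10 > -11 → no swap
j=4: a[4]=1 > -11 → no swap
j=5: a[5]=-9 > -11 → no swap
j=6: a[6]=-6 > -11 → no swap
j=7: a[7]=-4 > -11 → no swap
j=8: a[8]=-13 ≤ -11 → i=0, swap a[0],a[8] → [-13,-5,-8,-10,1,-9,-6,-4,-7,-14,-2,-11]
j=9: a[9]=-14 ≤ -11 → i=1, swap a[1],a[9] → [-13,-14,-8,-10,1,-9,-6,-4,-7,-5,-2,-11]
j=10: a[10]=-2 > -11 → no swap
final swap a[2],a[11] → [-13,-14,-11,-10,1,-9,-6,-4,-7,-5,-2,-8]; return 2
p = 2; k-1 = 11 > 2 ⇒ right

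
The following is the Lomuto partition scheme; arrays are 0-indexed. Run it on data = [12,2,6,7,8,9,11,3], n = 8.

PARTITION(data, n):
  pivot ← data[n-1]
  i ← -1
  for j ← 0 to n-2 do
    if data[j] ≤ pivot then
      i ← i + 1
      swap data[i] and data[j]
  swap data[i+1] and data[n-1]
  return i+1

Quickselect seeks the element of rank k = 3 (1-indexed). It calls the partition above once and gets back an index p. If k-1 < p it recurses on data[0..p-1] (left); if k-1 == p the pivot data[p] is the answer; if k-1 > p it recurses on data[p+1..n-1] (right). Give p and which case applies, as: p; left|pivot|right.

1; right

pivot = data[7] = 3; i = -1
j=0: data[0]=12 > 3 → no swap
j=1: data[1]=2 ≤ 3 → i=0, swap data[0],data[1] → [2,12,6,7,8,9,11,3]
j=2: data[2]=6 > 3 → no swap
j=3: data[3]=7 > 3 → no swap
j=4: data[4]=8 > 3 → no swap
j=5: data[5]=9 > 3 → no swap
j=6: data[6]=11 > 3 → no swap
final swap data[1],data[7] → [2,3,6,7,8,9,11,12]; return 1
p = 1; k-1 = 2 > 1 ⇒ right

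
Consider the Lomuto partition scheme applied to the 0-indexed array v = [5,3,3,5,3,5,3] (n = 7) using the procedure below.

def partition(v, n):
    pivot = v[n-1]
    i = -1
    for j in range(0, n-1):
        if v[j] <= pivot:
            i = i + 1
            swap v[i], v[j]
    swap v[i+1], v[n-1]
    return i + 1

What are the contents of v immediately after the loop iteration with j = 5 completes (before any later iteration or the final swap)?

[3,3,3,5,5,5,3]

pivot = v[6] = 3; i = -1
j=0: v[0]=5 > 3 → no swap
j=1: v[1]=3 ≤ 3 → i=0, swap v[0],v[1] → [3,5,3,5,3,5,3]
j=2: v[2]=3 ≤ 3 → i=1, swap v[1],v[2] → [3,3,5,5,3,5,3]
j=3: v[3]=5 > 3 → no swap
j=4: v[4]=3 ≤ 3 → i=2, swap v[2],v[4] → [3,3,3,5,5,5,3]
j=5: v[5]=5 > 3 → no swap
(after j=5) v = [3,3,3,5,5,5,3]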